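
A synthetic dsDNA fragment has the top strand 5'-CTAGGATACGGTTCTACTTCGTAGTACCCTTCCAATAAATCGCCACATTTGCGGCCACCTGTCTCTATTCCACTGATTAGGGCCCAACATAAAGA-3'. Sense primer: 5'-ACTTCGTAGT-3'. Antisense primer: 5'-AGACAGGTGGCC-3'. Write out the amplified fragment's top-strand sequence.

The forward primer matches the template at positions 16–25.
Reverse complement of the reverse primer: GGCCACCTGTCT. This occurs on the top strand at positions 53–64.
The product is the template from position 16 through 64 (49 bp).

5'-ACTTCGTAGTACCCTTCCAATAAATCGCCACATTTGCGGCCACCTGTCT-3'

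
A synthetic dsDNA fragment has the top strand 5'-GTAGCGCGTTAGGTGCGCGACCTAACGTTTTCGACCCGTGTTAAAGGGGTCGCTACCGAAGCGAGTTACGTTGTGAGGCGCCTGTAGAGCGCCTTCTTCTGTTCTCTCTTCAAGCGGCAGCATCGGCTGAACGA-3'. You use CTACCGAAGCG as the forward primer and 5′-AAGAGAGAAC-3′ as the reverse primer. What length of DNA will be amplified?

Forward primer CTACCGAAGCG is found on the top strand at positions 53–63.
Taking the reverse complement of AAGAGAGAAC gives GTTCTCTCTT, found at positions 101–110 on the template; the primer anneals here to the top strand with its 3' end pointing upstream.
Product length = (reverse-primer end) − (forward-primer start) + 1 = 110 − 53 + 1 = 58 bp.

58 bp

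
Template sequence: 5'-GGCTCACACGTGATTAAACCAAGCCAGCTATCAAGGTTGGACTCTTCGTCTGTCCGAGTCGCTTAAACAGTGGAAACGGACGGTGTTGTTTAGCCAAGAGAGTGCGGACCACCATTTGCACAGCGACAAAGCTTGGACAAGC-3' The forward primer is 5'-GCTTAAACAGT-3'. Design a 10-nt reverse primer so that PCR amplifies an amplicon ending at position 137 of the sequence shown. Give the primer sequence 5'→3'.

5'-TCCAAGCTTT-3'

The forward primer binds at positions 61–71; the product's 3' end on the top strand is position 137.
The reverse primer anneals to the top strand over positions 128–137, i.e. to AAAGCTTGGA.
Its sequence written 5'→3' is the reverse complement: TCCAAGCTTT.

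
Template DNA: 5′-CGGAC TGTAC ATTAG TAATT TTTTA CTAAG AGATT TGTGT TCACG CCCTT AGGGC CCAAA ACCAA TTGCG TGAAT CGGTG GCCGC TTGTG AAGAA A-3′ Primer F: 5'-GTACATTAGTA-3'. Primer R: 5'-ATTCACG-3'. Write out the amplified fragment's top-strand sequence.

5'-GTACATTAGTAATTTTTTACTAAGAGATTTGTGTTCACGCCCTTAGGGCCCAAAACCAATTGCGTGAAT-3'

Forward primer GTACATTAGTA is found on the top strand at positions 7–17.
Reverse complement of the reverse primer: CGTGAAT. This occurs on the top strand at positions 69–75.
The product is the template from position 7 through 75 (69 bp).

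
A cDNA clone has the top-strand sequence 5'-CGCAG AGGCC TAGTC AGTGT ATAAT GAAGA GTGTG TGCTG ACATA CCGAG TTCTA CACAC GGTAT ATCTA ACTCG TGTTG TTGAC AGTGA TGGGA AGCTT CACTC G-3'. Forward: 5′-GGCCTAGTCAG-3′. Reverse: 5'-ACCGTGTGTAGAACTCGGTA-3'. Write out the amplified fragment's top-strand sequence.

5'-GGCCTAGTCAGTGTATAATGAAGAGTGTGTGCTGACATACCGAGTTCTACACACGGT-3'

The forward primer matches the template at positions 7–17.
The reverse primer's reverse complement is TACCGAGTTCTACACACGGT, which matches the template at positions 44–63.
The product is the template from position 7 through 63 (57 bp).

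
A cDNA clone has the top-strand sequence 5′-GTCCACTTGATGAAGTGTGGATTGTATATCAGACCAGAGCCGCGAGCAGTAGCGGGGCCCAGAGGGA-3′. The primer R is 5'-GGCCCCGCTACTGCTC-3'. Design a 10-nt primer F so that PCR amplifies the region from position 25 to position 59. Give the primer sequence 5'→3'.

5'-TATATCAGAC-3'

The reverse primer's reverse complement GAGCAGTAGCGGGGCC matches the template at positions 44–59; the product starts at position 25.
The forward primer is identical to the top strand over positions 25–34: TATATCAGAC.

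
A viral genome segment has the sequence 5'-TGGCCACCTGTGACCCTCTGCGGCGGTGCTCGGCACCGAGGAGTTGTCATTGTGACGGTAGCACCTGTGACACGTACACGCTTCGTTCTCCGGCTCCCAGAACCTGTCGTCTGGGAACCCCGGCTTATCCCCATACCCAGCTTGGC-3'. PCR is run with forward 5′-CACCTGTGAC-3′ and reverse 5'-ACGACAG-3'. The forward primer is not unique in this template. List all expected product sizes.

106 bp, 49 bp

The forward primer CACCTGTGAC matches the top strand at positions 5–14, 62–71.
The reverse primer's reverse complement is CTGTCGT, matching at positions 104–110.
Each forward site pairs with the reverse site to give a product ending at position 110: sizes 106, 49 bp.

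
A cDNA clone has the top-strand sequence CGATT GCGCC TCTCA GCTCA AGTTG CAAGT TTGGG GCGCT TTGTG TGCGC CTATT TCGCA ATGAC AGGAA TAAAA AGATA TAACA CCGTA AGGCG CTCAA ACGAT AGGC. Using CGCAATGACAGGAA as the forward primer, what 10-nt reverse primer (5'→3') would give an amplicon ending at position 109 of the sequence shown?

The forward primer binds at positions 57–70; the product's 3' end on the top strand is position 109.
The reverse primer anneals to the top strand over positions 100–109, i.e. to AACGATAGGC.
Its sequence written 5'→3' is the reverse complement: GCCTATCGTT.

5'-GCCTATCGTT-3'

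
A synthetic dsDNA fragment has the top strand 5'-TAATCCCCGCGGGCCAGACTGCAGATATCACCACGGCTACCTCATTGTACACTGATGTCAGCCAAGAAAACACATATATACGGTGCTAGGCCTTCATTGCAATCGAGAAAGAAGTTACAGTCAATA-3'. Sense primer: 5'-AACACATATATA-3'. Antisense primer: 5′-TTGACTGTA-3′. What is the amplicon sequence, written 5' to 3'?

5'-AACACATATATACGGTGCTAGGCCTTCATTGCAATCGAGAAAGAAGTTACAGTCAA-3'

Scanning the template, AACACATATATA occurs at positions 69–80; this primer anneals to the bottom strand there with its 3' end pointing downstream.
Taking the reverse complement of TTGACTGTA gives TACAGTCAA, found at positions 116–124 on the template; the primer anneals here to the top strand with its 3' end pointing upstream.
The product is the template from position 69 through 124 (56 bp).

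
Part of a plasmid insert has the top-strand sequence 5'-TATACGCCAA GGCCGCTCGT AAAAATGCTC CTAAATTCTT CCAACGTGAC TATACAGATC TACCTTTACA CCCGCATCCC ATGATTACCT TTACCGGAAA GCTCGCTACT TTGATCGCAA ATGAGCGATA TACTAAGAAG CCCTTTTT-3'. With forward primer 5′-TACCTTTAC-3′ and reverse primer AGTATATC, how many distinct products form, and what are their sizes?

The forward primer TACCTTTAC matches the top strand at positions 61–69, 86–94.
The reverse primer's reverse complement is GATATACT, matching at positions 127–134.
Each forward site pairs with the reverse site to give a product ending at position 134: sizes 74, 49 bp.

Two products: 74 bp, 49 bp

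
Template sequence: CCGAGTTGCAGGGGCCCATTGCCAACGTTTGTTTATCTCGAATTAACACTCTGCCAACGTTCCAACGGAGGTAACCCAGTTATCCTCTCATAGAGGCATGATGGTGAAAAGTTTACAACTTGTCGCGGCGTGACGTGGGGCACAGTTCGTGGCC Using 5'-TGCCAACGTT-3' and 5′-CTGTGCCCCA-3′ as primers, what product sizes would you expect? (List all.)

The forward primer TGCCAACGTT matches the top strand at positions 20–29, 52–61.
The reverse primer's reverse complement is TGGGGCACAG, matching at positions 136–145.
Each forward site pairs with the reverse site to give a product ending at position 145: sizes 126, 94 bp.

126 bp, 94 bp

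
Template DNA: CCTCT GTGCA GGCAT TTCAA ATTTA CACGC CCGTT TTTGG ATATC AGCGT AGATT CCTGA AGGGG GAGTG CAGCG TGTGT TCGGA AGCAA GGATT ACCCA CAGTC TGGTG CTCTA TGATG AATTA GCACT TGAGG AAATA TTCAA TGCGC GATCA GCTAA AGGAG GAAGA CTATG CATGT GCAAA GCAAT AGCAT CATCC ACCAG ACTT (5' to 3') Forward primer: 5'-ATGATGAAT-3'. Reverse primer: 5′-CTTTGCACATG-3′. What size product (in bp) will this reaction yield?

72 bp

The forward primer matches the template at positions 115–123.
Reverse complement of the reverse primer: CATGTGCAAAG. This occurs on the top strand at positions 176–186.
Amplicon spans positions 115–186: 72 bp.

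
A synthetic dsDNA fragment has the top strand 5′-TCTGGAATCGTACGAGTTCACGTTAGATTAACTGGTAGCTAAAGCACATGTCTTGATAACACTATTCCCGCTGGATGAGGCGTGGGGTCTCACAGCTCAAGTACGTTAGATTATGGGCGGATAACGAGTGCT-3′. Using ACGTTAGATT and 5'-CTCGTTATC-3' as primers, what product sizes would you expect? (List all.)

The forward primer ACGTTAGATT matches the top strand at positions 20–29, 103–112.
The reverse primer's reverse complement is GATAACGAG, matching at positions 120–128.
Each forward site pairs with the reverse site to give a product ending at position 128: sizes 109, 26 bp.

109 bp, 26 bp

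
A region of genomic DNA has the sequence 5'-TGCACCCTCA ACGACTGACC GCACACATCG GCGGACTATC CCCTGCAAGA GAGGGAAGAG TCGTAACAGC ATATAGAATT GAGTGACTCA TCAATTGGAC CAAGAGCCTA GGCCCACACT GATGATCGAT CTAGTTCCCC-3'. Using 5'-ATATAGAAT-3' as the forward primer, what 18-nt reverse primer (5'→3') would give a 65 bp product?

5'-ACTAGATCGATCATCAGT-3'

The forward primer binds at positions 71–79, so a 65 bp product ends at position 71 + 65 − 1 = 135.
The reverse primer anneals to the top strand over positions 118–135, i.e. to ACTGATGATCGATCTAGT.
Its sequence written 5'→3' is the reverse complement: ACTAGATCGATCATCAGT.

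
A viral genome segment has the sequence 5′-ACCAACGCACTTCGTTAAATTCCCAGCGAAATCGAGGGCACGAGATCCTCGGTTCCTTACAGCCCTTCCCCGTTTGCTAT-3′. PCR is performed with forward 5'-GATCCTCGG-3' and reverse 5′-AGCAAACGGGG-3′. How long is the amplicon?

35 bp

The forward primer matches the template at positions 44–52.
The reverse primer's reverse complement is CCCCGTTTGCT, which matches the template at positions 68–78.
The product runs from position 44 to position 78, so its length is 78 − 44 + 1 = 35 bp.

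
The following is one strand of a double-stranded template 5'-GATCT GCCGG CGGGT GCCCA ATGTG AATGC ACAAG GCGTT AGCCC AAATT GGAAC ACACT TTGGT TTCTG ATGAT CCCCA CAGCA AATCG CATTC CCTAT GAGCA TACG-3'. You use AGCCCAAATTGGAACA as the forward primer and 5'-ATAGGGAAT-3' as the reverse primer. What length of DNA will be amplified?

The forward primer matches the template at positions 41–56.
Taking the reverse complement of ATAGGGAAT gives ATTCCCTAT, found at positions 92–100 on the template; the primer anneals here to the top strand with its 3' end pointing upstream.
The product runs from position 41 to position 100, so its length is 100 − 41 + 1 = 60 bp.

60 bp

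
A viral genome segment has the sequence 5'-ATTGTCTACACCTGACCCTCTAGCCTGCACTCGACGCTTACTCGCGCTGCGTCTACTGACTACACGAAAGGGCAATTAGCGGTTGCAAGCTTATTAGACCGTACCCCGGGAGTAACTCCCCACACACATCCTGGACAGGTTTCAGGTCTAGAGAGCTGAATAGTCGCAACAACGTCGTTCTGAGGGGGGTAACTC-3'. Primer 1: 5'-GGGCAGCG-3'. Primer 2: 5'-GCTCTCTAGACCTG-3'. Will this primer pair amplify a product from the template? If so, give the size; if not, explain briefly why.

Primer 1 (GGGCAGCG) does not match the top strand, and its reverse complement CGCTGCCC does not match either.
With no annealing site for primer 1, no amplification occurs.

No product — primer 1 has no binding site in the template.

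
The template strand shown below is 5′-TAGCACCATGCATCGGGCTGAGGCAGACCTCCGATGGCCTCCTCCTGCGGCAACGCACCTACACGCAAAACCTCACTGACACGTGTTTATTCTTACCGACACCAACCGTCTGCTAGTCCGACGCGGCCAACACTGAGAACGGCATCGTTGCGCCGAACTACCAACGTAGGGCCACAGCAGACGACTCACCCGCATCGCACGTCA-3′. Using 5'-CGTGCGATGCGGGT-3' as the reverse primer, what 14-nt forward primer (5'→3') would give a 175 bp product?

5'-ACCTCCGATGGCCT-3'

The reverse primer's reverse complement ACCCGCATCGCACG matches the template at positions 188–201, so the product ends at position 201.
A 175 bp product then starts at position 201 − 175 + 1 = 27.
The forward primer is identical to the top strand there: ACCTCCGATGGCCT.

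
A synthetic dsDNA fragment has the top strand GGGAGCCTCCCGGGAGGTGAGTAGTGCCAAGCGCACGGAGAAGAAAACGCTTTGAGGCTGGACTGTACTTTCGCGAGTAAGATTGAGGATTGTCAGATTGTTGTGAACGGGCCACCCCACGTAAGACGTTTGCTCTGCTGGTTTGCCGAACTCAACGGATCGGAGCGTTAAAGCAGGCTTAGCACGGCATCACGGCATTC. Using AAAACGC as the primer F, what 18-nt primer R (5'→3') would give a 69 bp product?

The forward primer binds at positions 44–50, so a 69 bp product ends at position 44 + 69 − 1 = 112.
The reverse primer anneals to the top strand over positions 95–112, i.e. to AGATTGTTGTGAACGGGC.
Its sequence written 5'→3' is the reverse complement: GCCCGTTCACAACAATCT.

5'-GCCCGTTCACAACAATCT-3'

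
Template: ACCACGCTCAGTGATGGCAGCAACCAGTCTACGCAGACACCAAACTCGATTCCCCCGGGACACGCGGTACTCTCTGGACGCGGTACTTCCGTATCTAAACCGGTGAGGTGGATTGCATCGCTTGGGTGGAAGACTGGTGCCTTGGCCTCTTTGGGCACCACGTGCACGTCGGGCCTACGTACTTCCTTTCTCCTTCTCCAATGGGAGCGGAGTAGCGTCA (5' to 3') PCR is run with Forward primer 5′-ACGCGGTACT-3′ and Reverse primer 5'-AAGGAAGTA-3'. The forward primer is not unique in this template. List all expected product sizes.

127 bp, 111 bp

The forward primer ACGCGGTACT matches the top strand at positions 62–71, 78–87.
The reverse primer's reverse complement is TACTTCCTT, matching at positions 180–188.
Each forward site pairs with the reverse site to give a product ending at position 188: sizes 127, 111 bp.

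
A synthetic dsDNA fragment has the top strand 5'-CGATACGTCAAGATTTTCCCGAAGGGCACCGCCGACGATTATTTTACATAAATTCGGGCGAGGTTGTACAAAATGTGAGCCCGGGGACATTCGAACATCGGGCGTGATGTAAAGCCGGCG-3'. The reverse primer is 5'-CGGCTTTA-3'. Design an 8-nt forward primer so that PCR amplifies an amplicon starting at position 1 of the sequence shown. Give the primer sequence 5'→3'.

The reverse primer's reverse complement TAAAGCCG matches the template at positions 110–117; the product starts at position 1.
The forward primer is identical to the top strand over positions 1–8: CGATACGT.

5'-CGATACGT-3'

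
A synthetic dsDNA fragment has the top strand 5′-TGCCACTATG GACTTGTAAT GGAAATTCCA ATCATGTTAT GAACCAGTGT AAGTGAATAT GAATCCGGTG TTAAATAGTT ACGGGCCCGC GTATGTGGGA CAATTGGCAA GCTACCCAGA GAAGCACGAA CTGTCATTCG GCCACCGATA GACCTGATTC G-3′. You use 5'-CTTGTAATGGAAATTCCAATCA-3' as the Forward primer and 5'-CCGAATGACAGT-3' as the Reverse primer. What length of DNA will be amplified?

Scanning the template, CTTGTAATGGAAATTCCAATCA occurs at positions 13–34; this primer anneals to the bottom strand there with its 3' end pointing downstream.
Reverse complement of the reverse primer: ACTGTCATTCGG. This occurs on the top strand at positions 130–141.
The product runs from position 13 to position 141, so its length is 141 − 13 + 1 = 129 bp.

129 bp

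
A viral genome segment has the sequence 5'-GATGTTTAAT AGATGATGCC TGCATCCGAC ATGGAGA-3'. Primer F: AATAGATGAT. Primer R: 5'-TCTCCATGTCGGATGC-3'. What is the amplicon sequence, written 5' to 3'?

Scanning the template, AATAGATGAT occurs at positions 8–17; this primer anneals to the bottom strand there with its 3' end pointing downstream.
Reverse complement of the reverse primer: GCATCCGACATGGAGA. This occurs on the top strand at positions 22–37.
The product is the template from position 8 through 37 (30 bp).

5'-AATAGATGATGCCTGCATCCGACATGGAGA-3'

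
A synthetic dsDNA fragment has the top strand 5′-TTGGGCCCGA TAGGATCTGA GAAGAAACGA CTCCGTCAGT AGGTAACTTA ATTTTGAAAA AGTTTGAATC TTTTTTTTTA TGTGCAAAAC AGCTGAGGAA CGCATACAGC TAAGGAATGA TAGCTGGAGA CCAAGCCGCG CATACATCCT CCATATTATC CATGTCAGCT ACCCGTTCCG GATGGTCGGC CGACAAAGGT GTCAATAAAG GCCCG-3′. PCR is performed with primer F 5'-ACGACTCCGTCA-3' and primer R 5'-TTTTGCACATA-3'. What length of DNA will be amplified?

63 bp

Scanning the template, ACGACTCCGTCA occurs at positions 27–38; this primer anneals to the bottom strand there with its 3' end pointing downstream.
The reverse primer's reverse complement is TATGTGCAAAA, which matches the template at positions 79–89.
Amplicon spans positions 27–89: 63 bp.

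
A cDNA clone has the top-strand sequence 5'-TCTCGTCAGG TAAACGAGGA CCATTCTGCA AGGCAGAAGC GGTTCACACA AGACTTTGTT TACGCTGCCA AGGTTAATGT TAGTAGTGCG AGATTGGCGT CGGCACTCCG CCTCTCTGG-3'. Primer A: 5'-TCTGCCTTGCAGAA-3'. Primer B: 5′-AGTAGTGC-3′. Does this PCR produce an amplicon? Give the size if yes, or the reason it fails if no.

Primer A (TCTGCCTTGCAGAA) has reverse complement TTCTGCAAGGCAGA, which matches the top strand at positions 24–37; primer A anneals to the top strand there with its 3' end pointing upstream toward position 24.
Primer B (AGTAGTGC) matches the top strand directly at positions 82–89; it anneals to the bottom strand with its 3' end pointing downstream toward position 89.
The 3' ends diverge (primer A extends toward position 1, primer B toward position 119), so the primers never converge on a shared product.

No product — the primers' 3' ends point away from each other.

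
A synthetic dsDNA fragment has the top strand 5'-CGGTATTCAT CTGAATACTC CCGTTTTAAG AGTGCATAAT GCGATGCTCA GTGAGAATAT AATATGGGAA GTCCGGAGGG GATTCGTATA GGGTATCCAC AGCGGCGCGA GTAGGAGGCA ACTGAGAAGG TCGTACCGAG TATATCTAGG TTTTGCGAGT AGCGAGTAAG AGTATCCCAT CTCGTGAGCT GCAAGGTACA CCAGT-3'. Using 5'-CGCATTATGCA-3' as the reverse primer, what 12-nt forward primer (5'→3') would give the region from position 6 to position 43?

The reverse primer's reverse complement TGCATAATGCG matches the template at positions 33–43; the product starts at position 6.
The forward primer is identical to the top strand over positions 6–17: TTCATCTGAATA.

5'-TTCATCTGAATA-3'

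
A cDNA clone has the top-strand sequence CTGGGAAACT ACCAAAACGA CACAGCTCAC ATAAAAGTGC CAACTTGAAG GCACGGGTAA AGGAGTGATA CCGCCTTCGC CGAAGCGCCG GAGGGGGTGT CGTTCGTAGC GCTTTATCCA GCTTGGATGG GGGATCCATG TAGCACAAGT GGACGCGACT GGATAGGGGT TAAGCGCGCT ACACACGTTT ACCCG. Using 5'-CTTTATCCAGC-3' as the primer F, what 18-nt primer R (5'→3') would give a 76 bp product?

5'-CGTGTGTAGCGCGCTTAA-3'

The forward primer binds at positions 112–122, so a 76 bp product ends at position 112 + 76 − 1 = 187.
The reverse primer anneals to the top strand over positions 170–187, i.e. to TTAAGCGCGCTACACACG.
Its sequence written 5'→3' is the reverse complement: CGTGTGTAGCGCGCTTAA.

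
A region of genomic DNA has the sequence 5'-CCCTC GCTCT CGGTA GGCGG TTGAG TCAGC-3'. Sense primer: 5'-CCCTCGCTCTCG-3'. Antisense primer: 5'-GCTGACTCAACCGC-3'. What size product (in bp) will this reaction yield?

30 bp

Scanning the template, CCCTCGCTCTCG occurs at positions 1–12; this primer anneals to the bottom strand there with its 3' end pointing downstream.
The reverse primer's reverse complement is GCGGTTGAGTCAGC, which matches the template at positions 17–30.
Amplicon spans positions 1–30: 30 bp.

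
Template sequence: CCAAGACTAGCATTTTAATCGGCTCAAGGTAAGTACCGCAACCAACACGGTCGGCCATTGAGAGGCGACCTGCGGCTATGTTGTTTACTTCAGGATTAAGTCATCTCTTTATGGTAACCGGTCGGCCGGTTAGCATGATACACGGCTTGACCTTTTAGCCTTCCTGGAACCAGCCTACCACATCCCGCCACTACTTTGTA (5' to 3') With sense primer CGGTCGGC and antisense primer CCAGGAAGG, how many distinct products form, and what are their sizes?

The forward primer CGGTCGGC matches the top strand at positions 48–55, 119–126.
The reverse primer's reverse complement is CCTTCCTGG, matching at positions 159–167.
Each forward site pairs with the reverse site to give a product ending at position 167: sizes 120, 49 bp.

Two products: 120 bp, 49 bp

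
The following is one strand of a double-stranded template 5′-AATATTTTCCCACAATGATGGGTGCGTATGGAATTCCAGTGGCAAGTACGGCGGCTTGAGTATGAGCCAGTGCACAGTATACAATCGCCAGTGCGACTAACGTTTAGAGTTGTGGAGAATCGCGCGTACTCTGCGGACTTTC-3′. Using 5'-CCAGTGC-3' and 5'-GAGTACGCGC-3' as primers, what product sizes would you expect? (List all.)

The forward primer CCAGTGC matches the top strand at positions 67–73, 88–94.
The reverse primer's reverse complement is GCGCGTACTC, matching at positions 122–131.
Each forward site pairs with the reverse site to give a product ending at position 131: sizes 65, 44 bp.

65 bp, 44 bp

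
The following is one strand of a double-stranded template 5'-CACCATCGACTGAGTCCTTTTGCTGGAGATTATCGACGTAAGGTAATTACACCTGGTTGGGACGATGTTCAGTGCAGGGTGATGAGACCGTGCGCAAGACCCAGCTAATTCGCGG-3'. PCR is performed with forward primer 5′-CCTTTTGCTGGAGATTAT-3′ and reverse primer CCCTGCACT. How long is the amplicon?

64 bp

The forward primer matches the template at positions 16–33.
Taking the reverse complement of CCCTGCACT gives AGTGCAGGG, found at positions 71–79 on the template; the primer anneals here to the top strand with its 3' end pointing upstream.
The product runs from position 16 to position 79, so its length is 79 − 16 + 1 = 64 bp.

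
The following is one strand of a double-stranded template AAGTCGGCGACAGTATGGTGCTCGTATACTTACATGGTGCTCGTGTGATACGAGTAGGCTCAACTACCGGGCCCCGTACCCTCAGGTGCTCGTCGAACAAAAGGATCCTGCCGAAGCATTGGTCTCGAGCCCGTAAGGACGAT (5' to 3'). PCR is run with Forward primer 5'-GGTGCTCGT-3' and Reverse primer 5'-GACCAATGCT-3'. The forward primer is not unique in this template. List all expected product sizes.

108 bp, 89 bp, 40 bp

The forward primer GGTGCTCGT matches the top strand at positions 17–25, 36–44, 85–93.
The reverse primer's reverse complement is AGCATTGGTC, matching at positions 115–124.
Each forward site pairs with the reverse site to give a product ending at position 124: sizes 108, 89, 40 bp.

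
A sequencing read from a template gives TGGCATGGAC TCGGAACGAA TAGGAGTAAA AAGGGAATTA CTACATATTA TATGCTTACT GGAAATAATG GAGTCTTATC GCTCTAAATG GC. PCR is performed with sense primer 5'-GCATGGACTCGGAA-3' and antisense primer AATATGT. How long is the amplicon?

47 bp

Scanning the template, GCATGGACTCGGAA occurs at positions 3–16; this primer anneals to the bottom strand there with its 3' end pointing downstream.
Taking the reverse complement of AATATGT gives ACATATT, found at positions 43–49 on the template; the primer anneals here to the top strand with its 3' end pointing upstream.
Product length = (reverse-primer end) − (forward-primer start) + 1 = 49 − 3 + 1 = 47 bp.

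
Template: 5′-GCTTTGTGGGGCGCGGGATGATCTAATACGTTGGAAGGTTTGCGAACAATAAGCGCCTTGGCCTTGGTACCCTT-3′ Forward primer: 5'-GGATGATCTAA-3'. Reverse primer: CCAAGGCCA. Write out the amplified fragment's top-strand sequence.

The forward primer matches the template at positions 16–26.
Taking the reverse complement of CCAAGGCCA gives TGGCCTTGG, found at positions 59–67 on the template; the primer anneals here to the top strand with its 3' end pointing upstream.
The product is the template from position 16 through 67 (52 bp).

5'-GGATGATCTAATACGTTGGAAGGTTTGCGAACAATAAGCGCCTTGGCCTTGG-3'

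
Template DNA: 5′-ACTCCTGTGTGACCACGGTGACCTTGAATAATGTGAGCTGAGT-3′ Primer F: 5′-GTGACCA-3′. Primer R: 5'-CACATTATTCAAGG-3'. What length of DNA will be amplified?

27 bp

Scanning the template, GTGACCA occurs at positions 9–15; this primer anneals to the bottom strand there with its 3' end pointing downstream.
Reverse complement of the reverse primer: CCTTGAATAATGTG. This occurs on the top strand at positions 22–35.
The product runs from position 9 to position 35, so its length is 35 − 9 + 1 = 27 bp.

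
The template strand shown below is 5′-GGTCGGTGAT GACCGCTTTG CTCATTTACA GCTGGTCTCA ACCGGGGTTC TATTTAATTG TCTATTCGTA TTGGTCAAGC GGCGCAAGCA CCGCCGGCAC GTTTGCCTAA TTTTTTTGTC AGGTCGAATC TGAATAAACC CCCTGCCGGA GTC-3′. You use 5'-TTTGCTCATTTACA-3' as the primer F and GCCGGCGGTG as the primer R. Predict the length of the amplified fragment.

Forward primer TTTGCTCATTTACA is found on the top strand at positions 17–30.
The reverse primer's reverse complement is CACCGCCGGC, which matches the template at positions 89–98.
Amplicon spans positions 17–98: 82 bp.

82 bp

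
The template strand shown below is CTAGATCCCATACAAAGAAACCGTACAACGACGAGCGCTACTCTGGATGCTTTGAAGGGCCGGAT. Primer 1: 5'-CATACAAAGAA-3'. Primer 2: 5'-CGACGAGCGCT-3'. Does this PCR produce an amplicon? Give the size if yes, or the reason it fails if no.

Primer 1 (CATACAAAGAA) matches the top strand at positions 9–19 (3' end points downstream).
Primer 2 (CGACGAGCGCT) also matches the top strand directly, at positions 29–39 — its reverse complement AGCGCTCGTCG is not present.
Both primers anneal to the bottom strand with 3' ends pointing the same way, so neither can prime synthesis back toward the other.

No product — both primers anneal to the same strand and extend in the same direction.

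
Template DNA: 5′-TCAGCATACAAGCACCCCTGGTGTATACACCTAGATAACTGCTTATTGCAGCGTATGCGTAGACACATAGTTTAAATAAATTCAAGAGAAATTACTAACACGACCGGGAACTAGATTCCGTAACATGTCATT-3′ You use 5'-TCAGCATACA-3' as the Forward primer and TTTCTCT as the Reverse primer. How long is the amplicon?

The forward primer matches the template at positions 1–10.
The reverse primer's reverse complement is AGAGAAA, which matches the template at positions 85–91.
Amplicon spans positions 1–91: 91 bp.

91 bp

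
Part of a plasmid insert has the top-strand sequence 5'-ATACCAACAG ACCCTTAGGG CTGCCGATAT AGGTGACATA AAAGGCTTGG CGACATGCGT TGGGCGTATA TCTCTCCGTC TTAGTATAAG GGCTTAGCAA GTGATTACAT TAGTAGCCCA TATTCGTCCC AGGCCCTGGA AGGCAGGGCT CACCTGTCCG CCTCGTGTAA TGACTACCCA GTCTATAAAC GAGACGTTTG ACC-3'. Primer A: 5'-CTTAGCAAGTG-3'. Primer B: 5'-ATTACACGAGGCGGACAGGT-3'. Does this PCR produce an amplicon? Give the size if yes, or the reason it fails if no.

Yes — a 79 bp product.

Primer A (CTTAGCAAGTG) matches the top strand at positions 93–103; it acts as a forward primer.
Primer B's reverse complement is ACCTGTCCGCCTCGTGTAAT, matching the top strand at positions 152–171; it acts as a reverse primer.
The 3' ends face each other across positions 93–171, giving a 79 bp product.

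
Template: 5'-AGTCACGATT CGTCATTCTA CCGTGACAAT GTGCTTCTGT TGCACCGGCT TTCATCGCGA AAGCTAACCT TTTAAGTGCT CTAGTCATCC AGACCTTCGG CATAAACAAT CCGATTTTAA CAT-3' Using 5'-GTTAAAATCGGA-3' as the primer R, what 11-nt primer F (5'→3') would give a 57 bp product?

The reverse primer's reverse complement TCCGATTTTAAC matches the template at positions 110–121, so the product ends at position 121.
A 57 bp product then starts at position 121 − 57 + 1 = 65.
The forward primer is identical to the top strand there: TAACCTTTTAA.

5'-TAACCTTTTAA-3'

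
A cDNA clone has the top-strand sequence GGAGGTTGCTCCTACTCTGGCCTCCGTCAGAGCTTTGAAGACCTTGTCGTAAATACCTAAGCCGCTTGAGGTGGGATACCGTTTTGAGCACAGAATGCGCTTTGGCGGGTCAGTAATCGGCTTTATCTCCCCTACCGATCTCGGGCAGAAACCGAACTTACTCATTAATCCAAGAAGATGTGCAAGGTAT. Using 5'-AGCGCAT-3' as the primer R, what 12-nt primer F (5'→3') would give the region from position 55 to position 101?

5'-ACCTAAGCCGCT-3'

The reverse primer's reverse complement ATGCGCT matches the template at positions 95–101; the product starts at position 55.
The forward primer is identical to the top strand over positions 55–66: ACCTAAGCCGCT.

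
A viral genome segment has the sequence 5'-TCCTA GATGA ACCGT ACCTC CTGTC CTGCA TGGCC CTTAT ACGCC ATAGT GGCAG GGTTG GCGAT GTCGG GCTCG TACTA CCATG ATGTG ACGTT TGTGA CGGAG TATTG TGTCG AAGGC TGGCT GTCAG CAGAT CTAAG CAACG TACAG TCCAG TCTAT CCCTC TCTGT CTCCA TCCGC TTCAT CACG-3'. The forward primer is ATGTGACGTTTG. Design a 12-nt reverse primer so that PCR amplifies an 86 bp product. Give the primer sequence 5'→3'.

The forward primer binds at positions 86–97, so an 86 bp product ends at position 86 + 86 − 1 = 171.
The reverse primer anneals to the top strand over positions 160–171, i.e. to TCCCTCTCTGTC.
Its sequence written 5'→3' is the reverse complement: GACAGAGAGGGA.

5'-GACAGAGAGGGA-3'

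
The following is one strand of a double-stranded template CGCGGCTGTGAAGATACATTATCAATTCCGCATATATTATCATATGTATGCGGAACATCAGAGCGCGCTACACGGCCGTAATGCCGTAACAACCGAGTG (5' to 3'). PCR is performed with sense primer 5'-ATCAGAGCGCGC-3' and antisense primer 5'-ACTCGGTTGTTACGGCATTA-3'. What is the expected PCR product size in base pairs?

Scanning the template, ATCAGAGCGCGC occurs at positions 57–68; this primer anneals to the bottom strand there with its 3' end pointing downstream.
The reverse primer's reverse complement is TAATGCCGTAACAACCGAGT, which matches the template at positions 79–98.
Product length = (reverse-primer end) − (forward-primer start) + 1 = 98 − 57 + 1 = 42 bp.

42 bp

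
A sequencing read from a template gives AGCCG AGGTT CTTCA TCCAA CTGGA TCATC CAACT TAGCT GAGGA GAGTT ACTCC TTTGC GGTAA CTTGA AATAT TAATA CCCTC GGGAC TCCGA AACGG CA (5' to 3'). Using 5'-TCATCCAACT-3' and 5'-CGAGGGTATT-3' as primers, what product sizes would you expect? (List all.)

The forward primer TCATCCAACT matches the top strand at positions 13–22, 26–35.
The reverse primer's reverse complement is AATACCCTCG, matching at positions 77–86.
Each forward site pairs with the reverse site to give a product ending at position 86: sizes 74, 61 bp.

74 bp, 61 bp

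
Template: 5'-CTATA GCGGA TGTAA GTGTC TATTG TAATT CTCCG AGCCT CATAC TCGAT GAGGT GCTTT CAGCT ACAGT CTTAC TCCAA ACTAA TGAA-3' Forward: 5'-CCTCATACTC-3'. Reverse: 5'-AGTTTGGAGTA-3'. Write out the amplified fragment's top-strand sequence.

5'-CCTCATACTCGATGAGGTGCTTTCAGCTACAGTCTTACTCCAAACT-3'

Scanning the template, CCTCATACTC occurs at positions 38–47; this primer anneals to the bottom strand there with its 3' end pointing downstream.
Reverse complement of the reverse primer: TACTCCAAACT. This occurs on the top strand at positions 73–83.
The product is the template from position 38 through 83 (46 bp).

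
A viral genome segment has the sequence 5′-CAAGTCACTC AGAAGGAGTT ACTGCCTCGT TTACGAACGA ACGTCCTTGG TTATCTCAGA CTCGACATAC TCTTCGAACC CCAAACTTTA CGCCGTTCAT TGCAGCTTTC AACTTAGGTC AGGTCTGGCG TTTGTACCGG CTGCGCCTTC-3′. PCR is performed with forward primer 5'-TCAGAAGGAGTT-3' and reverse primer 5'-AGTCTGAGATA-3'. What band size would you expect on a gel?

Scanning the template, TCAGAAGGAGTT occurs at positions 9–20; this primer anneals to the bottom strand there with its 3' end pointing downstream.
Reverse complement of the reverse primer: TATCTCAGACT. This occurs on the top strand at positions 52–62.
Amplicon spans positions 9–62: 54 bp.

54 bp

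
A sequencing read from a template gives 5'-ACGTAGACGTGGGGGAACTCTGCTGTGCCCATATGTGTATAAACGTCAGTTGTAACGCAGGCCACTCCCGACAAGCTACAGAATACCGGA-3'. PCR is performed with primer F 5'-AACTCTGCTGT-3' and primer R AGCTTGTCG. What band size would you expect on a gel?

Forward primer AACTCTGCTGT is found on the top strand at positions 16–26.
The reverse primer's reverse complement is CGACAAGCT, which matches the template at positions 69–77.
Product length = (reverse-primer end) − (forward-primer start) + 1 = 77 − 16 + 1 = 62 bp.

62 bp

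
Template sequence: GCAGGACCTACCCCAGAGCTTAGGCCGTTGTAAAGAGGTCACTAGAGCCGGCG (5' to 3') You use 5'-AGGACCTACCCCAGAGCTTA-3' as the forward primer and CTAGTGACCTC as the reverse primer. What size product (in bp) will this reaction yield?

43 bp

Forward primer AGGACCTACCCCAGAGCTTA is found on the top strand at positions 3–22.
Taking the reverse complement of CTAGTGACCTC gives GAGGTCACTAG, found at positions 35–45 on the template; the primer anneals here to the top strand with its 3' end pointing upstream.
Product length = (reverse-primer end) − (forward-primer start) + 1 = 45 − 3 + 1 = 43 bp.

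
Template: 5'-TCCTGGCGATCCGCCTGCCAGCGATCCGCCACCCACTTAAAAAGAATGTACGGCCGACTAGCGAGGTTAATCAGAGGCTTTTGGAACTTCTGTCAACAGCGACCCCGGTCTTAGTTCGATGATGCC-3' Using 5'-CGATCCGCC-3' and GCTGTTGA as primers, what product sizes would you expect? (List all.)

94 bp, 79 bp

The forward primer CGATCCGCC matches the top strand at positions 7–15, 22–30.
The reverse primer's reverse complement is TCAACAGC, matching at positions 93–100.
Each forward site pairs with the reverse site to give a product ending at position 100: sizes 94, 79 bp.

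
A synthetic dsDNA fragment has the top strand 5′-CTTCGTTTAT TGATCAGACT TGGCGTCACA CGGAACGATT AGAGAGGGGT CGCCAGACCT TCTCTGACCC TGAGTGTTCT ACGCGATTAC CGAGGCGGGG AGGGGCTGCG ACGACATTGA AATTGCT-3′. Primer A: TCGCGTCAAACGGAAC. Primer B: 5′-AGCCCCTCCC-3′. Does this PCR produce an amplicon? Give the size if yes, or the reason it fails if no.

Primer A (TCGCGTCAAACGGAAC) does not match the top strand, and its reverse complement GTTCCGTTTGACGCGA does not match either.
With no annealing site for primer A, no amplification occurs.

No product — primer A has no binding site in the template.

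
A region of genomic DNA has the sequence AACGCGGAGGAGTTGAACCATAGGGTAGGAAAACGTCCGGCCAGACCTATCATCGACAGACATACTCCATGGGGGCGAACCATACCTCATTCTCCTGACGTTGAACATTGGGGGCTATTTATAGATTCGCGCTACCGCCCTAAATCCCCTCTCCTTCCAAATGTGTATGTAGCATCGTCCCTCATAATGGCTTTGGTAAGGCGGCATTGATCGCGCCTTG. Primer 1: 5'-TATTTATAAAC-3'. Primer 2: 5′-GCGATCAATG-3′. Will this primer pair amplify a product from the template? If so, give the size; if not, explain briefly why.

Primer 1 (TATTTATAAAC) does not match the top strand, and its reverse complement GTTTATAAATA does not match either.
With no annealing site for primer 1, no amplification occurs.

No product — primer 1 has no binding site in the template.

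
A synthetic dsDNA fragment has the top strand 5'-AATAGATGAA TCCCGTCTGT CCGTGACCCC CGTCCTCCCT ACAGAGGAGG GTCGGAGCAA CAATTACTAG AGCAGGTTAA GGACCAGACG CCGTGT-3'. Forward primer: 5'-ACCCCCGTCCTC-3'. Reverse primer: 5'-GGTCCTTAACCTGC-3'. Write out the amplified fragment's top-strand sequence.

5'-ACCCCCGTCCTCCCTACAGAGGAGGGTCGGAGCAACAATTACTAGAGCAGGTTAAGGACC-3'

Forward primer ACCCCCGTCCTC is found on the top strand at positions 26–37.
Reverse complement of the reverse primer: GCAGGTTAAGGACC. This occurs on the top strand at positions 72–85.
The product is the template from position 26 through 85 (60 bp).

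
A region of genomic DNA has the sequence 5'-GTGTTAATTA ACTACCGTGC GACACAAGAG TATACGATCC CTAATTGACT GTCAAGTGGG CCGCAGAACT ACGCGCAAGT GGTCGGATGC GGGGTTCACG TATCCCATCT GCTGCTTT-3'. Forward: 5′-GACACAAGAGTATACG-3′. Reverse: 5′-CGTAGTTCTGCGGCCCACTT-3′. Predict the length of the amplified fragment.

53 bp

The forward primer matches the template at positions 21–36.
The reverse primer's reverse complement is AAGTGGGCCGCAGAACTACG, which matches the template at positions 54–73.
Amplicon spans positions 21–73: 53 bp.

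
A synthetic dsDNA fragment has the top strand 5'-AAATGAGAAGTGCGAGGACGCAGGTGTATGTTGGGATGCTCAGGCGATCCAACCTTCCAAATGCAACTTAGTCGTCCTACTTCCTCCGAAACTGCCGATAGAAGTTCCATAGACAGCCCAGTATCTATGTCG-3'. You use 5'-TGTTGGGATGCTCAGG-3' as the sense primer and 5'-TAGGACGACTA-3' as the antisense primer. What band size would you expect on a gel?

51 bp

Scanning the template, TGTTGGGATGCTCAGG occurs at positions 29–44; this primer anneals to the bottom strand there with its 3' end pointing downstream.
Reverse complement of the reverse primer: TAGTCGTCCTA. This occurs on the top strand at positions 69–79.
Product length = (reverse-primer end) − (forward-primer start) + 1 = 79 − 29 + 1 = 51 bp.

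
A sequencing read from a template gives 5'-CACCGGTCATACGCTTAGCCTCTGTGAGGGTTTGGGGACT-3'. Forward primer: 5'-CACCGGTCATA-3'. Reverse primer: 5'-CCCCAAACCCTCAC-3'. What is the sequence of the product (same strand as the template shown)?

5'-CACCGGTCATACGCTTAGCCTCTGTGAGGGTTTGGGG-3'

Forward primer CACCGGTCATA is found on the top strand at positions 1–11.
Taking the reverse complement of CCCCAAACCCTCAC gives GTGAGGGTTTGGGG, found at positions 24–37 on the template; the primer anneals here to the top strand with its 3' end pointing upstream.
The product is the template from position 1 through 37 (37 bp).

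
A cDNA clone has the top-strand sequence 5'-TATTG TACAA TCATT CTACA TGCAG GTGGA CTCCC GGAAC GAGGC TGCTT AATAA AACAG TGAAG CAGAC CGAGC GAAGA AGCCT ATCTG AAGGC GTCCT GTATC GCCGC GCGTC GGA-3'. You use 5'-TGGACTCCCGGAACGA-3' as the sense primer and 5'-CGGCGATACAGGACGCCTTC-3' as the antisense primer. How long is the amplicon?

83 bp

The forward primer matches the template at positions 27–42.
Taking the reverse complement of CGGCGATACAGGACGCCTTC gives GAAGGCGTCCTGTATCGCCG, found at positions 90–109 on the template; the primer anneals here to the top strand with its 3' end pointing upstream.
Product length = (reverse-primer end) − (forward-primer start) + 1 = 109 − 27 + 1 = 83 bp.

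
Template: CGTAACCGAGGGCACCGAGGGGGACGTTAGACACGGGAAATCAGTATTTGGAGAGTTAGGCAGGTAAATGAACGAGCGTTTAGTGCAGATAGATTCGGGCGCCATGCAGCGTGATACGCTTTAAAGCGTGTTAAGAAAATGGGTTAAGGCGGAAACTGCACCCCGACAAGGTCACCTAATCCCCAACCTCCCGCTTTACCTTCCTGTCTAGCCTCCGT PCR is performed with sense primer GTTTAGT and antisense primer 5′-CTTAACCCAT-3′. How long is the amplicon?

Scanning the template, GTTTAGT occurs at positions 78–84; this primer anneals to the bottom strand there with its 3' end pointing downstream.
The reverse primer's reverse complement is ATGGGTTAAG, which matches the template at positions 139–148.
Amplicon spans positions 78–148: 71 bp.

71 bp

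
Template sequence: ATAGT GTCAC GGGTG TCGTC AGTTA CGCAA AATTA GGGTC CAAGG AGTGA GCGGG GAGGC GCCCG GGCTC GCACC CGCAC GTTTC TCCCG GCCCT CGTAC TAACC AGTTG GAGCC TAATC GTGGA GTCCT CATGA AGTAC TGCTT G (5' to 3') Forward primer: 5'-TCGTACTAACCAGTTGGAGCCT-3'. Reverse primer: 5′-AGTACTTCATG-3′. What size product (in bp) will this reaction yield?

47 bp

Forward primer TCGTACTAACCAGTTGGAGCCT is found on the top strand at positions 95–116.
Reverse complement of the reverse primer: CATGAAGTACT. This occurs on the top strand at positions 131–141.
The product runs from position 95 to position 141, so its length is 141 − 95 + 1 = 47 bp.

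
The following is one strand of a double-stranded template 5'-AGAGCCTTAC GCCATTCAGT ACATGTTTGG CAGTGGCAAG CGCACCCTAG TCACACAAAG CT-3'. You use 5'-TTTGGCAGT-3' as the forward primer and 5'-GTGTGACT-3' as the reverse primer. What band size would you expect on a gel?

Scanning the template, TTTGGCAGT occurs at positions 26–34; this primer anneals to the bottom strand there with its 3' end pointing downstream.
Reverse complement of the reverse primer: AGTCACAC. This occurs on the top strand at positions 49–56.
The product runs from position 26 to position 56, so its length is 56 − 26 + 1 = 31 bp.

31 bp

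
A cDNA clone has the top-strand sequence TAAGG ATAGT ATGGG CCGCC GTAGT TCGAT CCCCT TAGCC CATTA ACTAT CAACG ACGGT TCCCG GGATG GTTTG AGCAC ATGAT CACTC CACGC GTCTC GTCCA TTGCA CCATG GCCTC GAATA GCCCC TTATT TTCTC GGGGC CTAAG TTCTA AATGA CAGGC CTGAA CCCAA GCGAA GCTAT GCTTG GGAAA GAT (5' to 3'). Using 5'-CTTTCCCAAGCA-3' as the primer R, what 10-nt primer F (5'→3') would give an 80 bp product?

The reverse primer's reverse complement TGCTTGGGAAAG matches the template at positions 185–196, so the product ends at position 196.
An 80 bp product then starts at position 196 − 80 + 1 = 117.
The forward primer is identical to the top strand there: CCTCGAATAG.

5'-CCTCGAATAG-3'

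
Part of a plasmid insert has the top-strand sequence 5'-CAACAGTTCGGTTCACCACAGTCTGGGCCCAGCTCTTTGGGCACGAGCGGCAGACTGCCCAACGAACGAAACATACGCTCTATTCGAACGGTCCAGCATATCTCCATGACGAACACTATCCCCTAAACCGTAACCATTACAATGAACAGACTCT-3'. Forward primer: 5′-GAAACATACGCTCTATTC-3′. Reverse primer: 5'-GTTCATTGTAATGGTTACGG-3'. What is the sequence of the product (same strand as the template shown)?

Forward primer GAAACATACGCTCTATTC is found on the top strand at positions 68–85.
Taking the reverse complement of GTTCATTGTAATGGTTACGG gives CCGTAACCATTACAATGAAC, found at positions 128–147 on the template; the primer anneals here to the top strand with its 3' end pointing upstream.
The product is the template from position 68 through 147 (80 bp).

5'-GAAACATACGCTCTATTCGAACGGTCCAGCATATCTCCATGACGAACACTATCCCCTAAACCGTAACCATTACAATGAAC-3'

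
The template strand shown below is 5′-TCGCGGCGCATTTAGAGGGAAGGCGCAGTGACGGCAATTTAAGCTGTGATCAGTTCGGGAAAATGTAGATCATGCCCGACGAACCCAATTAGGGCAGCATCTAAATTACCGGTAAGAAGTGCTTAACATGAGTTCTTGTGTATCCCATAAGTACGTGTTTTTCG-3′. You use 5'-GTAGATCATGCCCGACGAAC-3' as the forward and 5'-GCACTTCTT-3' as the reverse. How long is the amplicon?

58 bp

The forward primer matches the template at positions 65–84.
The reverse primer's reverse complement is AAGAAGTGC, which matches the template at positions 114–122.
The product runs from position 65 to position 122, so its length is 122 − 65 + 1 = 58 bp.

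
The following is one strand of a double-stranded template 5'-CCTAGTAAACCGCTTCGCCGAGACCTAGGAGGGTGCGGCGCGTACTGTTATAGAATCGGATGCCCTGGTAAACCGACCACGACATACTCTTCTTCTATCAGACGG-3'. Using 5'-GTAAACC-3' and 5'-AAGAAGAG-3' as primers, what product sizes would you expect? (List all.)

The forward primer GTAAACC matches the top strand at positions 5–11, 68–74.
The reverse primer's reverse complement is CTCTTCTT, matching at positions 87–94.
Each forward site pairs with the reverse site to give a product ending at position 94: sizes 90, 27 bp.

90 bp, 27 bp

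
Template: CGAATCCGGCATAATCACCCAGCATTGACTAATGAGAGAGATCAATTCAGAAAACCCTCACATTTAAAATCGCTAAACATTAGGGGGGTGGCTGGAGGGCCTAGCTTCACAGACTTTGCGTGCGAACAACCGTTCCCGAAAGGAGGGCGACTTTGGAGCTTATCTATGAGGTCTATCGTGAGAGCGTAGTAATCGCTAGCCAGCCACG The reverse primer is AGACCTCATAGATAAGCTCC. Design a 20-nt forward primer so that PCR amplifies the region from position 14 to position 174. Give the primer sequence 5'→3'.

The reverse primer's reverse complement GGAGCTTATCTATGAGGTCT matches the template at positions 155–174; the product starts at position 14.
The forward primer is identical to the top strand over positions 14–33: ATCACCCAGCATTGACTAAT.

5'-ATCACCCAGCATTGACTAAT-3'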